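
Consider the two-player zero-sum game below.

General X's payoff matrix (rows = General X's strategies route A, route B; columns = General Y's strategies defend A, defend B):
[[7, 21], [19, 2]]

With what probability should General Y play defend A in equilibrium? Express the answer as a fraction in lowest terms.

19/31

Row minima are 7 and 2, so General X's maximin is 7; column maxima are 19 and 21, so General Y's minimax is 19. These differ, so the equilibrium is in mixed strategies.
Let General Y play defend A with probability q. General X is indifferent when 7q + 21(1−q) = 19q + 2(1−q), giving q = 19/31.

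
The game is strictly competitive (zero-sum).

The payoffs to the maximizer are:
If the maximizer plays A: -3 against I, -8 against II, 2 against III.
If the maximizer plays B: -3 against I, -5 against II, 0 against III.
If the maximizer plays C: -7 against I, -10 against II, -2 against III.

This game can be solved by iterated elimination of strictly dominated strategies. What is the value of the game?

-5

Column I is strictly dominated by II for the minimizer (-8<-3, -5<-3, -10<-7); eliminate I.
Column III is strictly dominated by II for the minimizer (-8<2, -5<0, -10<-2); eliminate III.
Row A is strictly dominated by row B (-5>-8); eliminate A.
Row C is strictly dominated by row B (-5>-10); eliminate C.
Only (B, II) remains, with payoff -5.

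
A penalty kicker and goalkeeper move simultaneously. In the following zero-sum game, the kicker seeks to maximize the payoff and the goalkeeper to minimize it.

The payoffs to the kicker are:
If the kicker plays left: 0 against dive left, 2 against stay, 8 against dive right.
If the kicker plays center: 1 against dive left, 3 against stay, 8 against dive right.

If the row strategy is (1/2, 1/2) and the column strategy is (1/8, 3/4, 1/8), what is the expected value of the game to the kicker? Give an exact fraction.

Against (1/8, 3/4, 1/8), each row's expected payoff is left: 5/2; center: 27/8.
Taking the (1/2, 1/2)-weighted average: (1/2)·(5/2) + (1/2)·(27/8) = 47/16.

47/16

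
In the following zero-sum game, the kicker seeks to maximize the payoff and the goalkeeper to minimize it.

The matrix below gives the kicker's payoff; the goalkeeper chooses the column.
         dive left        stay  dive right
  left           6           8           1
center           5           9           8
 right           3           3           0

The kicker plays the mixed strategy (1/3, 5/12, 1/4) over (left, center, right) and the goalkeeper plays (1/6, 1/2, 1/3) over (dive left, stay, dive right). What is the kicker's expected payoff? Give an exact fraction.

Against (1/6, 1/2, 1/3), each row's expected payoff is left: 16/3; center: 8; right: 2.
Taking the (1/3, 5/12, 1/4)-weighted average: (1/3)·(16/3) + (5/12)·(8) + (1/4)·(2) = 101/18.

101/18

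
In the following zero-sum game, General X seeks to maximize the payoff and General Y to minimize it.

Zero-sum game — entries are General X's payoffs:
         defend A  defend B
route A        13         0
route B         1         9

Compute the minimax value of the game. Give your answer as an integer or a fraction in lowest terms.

Row minima are 0 and 1, so General X's maximin is 1; column maxima are 13 and 9, so General Y's minimax is 9. These differ, so the equilibrium is in mixed strategies.
Let General X play route A with probability p. General Y is indifferent when 13p + (1−p) = 9(1−p), giving p = 8/21.
Let General Y play defend A with probability q. General X is indifferent when 13q = q + 9(1−q), giving q = 3/7.
The value is 13·(3/7) + (0)·(4/7) = 39/7.

39/7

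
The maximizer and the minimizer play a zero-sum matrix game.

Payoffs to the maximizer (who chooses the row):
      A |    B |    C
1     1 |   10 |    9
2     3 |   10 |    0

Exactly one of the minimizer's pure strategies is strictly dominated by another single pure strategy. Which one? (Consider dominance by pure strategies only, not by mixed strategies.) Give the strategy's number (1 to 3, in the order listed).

The minimizer prefers columns that give the maximizer less. Compare B with A: 1 < 10, 3 < 10.
So A strictly dominates B for the minimizer; B is strictly dominated.

2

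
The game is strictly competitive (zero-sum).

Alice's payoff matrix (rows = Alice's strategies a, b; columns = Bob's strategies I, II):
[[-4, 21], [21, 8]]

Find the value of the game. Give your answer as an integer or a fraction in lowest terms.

Row minima are -4 and 8, so Alice's maximin is 8; column maxima are 21 and 21, so Bob's minimax is 21. These differ, so the equilibrium is in mixed strategies.
Let Alice play a with probability p. Bob is indifferent when −4p + 21(1−p) = 21p + 8(1−p), giving p = 13/38.
Let Bob play I with probability q. Alice is indifferent when −4q + 21(1−q) = 21q + 8(1−q), giving q = 13/38.
The value is -4·(13/38) + (21)·(25/38) = 473/38.

473/38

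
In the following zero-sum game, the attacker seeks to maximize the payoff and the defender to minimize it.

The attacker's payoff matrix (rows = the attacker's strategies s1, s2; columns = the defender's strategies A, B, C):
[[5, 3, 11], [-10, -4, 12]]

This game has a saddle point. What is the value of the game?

3

Row minima: 3, -10 → the attacker's maximin is 3.
Column maxima: 5, 3, 12 → the defender's minimax is 3.
They coincide at (s1, B), so the value is 3.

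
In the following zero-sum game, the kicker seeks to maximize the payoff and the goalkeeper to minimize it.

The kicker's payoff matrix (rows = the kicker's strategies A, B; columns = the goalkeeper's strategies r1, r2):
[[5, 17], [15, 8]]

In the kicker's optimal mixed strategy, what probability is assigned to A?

7/19

Row minima are 5 and 8, so the kicker's maximin is 8; column maxima are 15 and 17, so the goalkeeper's minimax is 15. These differ, so the equilibrium is in mixed strategies.
Let the kicker play A with probability p. The goalkeeper is indifferent when 5p + 15(1−p) = 17p + 8(1−p), giving p = 7/19.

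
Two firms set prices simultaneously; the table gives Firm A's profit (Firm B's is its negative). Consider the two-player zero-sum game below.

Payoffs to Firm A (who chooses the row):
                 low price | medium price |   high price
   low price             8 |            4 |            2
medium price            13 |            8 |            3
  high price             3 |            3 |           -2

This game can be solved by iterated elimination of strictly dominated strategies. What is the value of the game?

Column medium price is strictly dominated by high price for Firm B (2<4, 3<8, -2<3); eliminate medium price.
Row high price is strictly dominated by row low price (8>3, 2>-2); eliminate high price.
Row low price is strictly dominated by row medium price (13>8, 3>2); eliminate low price.
Column low price is strictly dominated by high price for Firm B (3<13); eliminate low price.
Only (medium price, high price) remains, with payoff 3.

3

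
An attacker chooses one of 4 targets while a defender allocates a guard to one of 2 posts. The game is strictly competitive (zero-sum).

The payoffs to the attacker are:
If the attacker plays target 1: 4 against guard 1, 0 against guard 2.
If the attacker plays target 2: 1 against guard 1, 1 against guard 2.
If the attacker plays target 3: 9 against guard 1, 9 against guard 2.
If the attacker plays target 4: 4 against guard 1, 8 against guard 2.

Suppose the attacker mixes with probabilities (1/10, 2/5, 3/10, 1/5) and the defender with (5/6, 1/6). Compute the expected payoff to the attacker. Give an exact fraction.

131/30

Against (5/6, 1/6), each row's expected payoff is target 1: 10/3; target 2: 1; target 3: 9; target 4: 14/3.
Taking the (1/10, 2/5, 3/10, 1/5)-weighted average: (1/10)·(10/3) + (2/5)·(1) + (3/10)·(9) + (1/5)·(14/3) = 131/30.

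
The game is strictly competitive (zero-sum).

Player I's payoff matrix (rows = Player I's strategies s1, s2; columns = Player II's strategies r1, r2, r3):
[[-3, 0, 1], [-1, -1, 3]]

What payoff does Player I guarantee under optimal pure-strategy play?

-1

Row minima: -3, -1 → Player I's maximin is -1.
Column maxima: -1, 0, 3 → Player II's minimax is -1.
They coincide at (s2, r1), so the value is -1.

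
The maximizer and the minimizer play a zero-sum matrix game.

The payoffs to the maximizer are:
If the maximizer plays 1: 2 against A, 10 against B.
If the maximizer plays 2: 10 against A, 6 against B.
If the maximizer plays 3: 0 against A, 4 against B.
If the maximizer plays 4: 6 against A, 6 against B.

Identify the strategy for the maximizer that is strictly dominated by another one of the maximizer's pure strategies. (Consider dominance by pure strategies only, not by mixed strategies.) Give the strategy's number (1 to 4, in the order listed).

3

Compare 3 with 1: 2 > 0, 10 > 4.
So 1 strictly dominates 3 for the maximizer; 3 is strictly dominated.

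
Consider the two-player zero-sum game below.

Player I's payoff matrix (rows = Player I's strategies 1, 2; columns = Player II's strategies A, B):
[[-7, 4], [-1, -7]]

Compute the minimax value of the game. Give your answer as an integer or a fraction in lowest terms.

-53/17

Row minima are -7 and -7, so Player I's maximin is -7; column maxima are -1 and 4, so Player II's minimax is -1. These differ, so the equilibrium is in mixed strategies.
Let Player I play 1 with probability p. Player II is indifferent when −7p − (1−p) = 4p − 7(1−p), giving p = 6/17.
Let Player II play A with probability q. Player I is indifferent when −7q + 4(1−q) = −q − 7(1−q), giving q = 11/17.
The value is -7·(11/17) + (4)·(6/17) = -53/17.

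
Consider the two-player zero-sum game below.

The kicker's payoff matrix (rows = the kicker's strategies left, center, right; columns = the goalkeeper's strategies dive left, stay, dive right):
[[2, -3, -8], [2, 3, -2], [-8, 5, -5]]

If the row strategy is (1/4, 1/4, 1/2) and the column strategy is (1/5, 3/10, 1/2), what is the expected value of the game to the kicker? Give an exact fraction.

Against (1/5, 3/10, 1/2), each row's expected payoff is left: -9/2; center: 3/10; right: -13/5.
Taking the (1/4, 1/4, 1/2)-weighted average: (1/4)·(-9/2) + (1/4)·(3/10) + (1/2)·(-13/5) = -47/20.

-47/20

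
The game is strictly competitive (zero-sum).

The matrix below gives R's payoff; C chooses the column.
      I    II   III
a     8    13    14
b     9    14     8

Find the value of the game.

Column II is strictly dominated by I for C (it gives R more in every row).
The remaining 2×2 game on (a, b) × (I, III) has no saddle point. Let R play a with probability p; indifference gives 8p + 9(1−p) = 14p + 8(1−p), so p = 1/7.
Similarly C's optimal q on I is 6/7, and the value is 8·(6/7) + (14)·(1/7) = 62/7.

62/7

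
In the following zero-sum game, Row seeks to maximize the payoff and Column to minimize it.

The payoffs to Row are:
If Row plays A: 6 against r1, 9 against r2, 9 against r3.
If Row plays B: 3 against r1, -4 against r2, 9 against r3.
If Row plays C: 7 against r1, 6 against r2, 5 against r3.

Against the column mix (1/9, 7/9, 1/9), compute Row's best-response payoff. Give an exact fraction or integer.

26/3

A: (6)·(1/9) + (9)·(7/9) + (9)·(1/9) = 26/3.
B: (3)·(1/9) + (-4)·(7/9) + (9)·(1/9) = -16/9.
C: (7)·(1/9) + (6)·(7/9) + (5)·(1/9) = 6.
The best pure response is A with expected payoff 26/3.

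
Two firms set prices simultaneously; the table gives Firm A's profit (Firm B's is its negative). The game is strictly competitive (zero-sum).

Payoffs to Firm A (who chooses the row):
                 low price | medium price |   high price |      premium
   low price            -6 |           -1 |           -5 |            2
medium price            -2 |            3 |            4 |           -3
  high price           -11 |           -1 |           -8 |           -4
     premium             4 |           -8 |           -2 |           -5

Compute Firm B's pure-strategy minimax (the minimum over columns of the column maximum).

The worst case (largest entry) in each column is low price: 4, medium price: 3, high price: 4, premium: 2.
The best (smallest) of these is 2.

2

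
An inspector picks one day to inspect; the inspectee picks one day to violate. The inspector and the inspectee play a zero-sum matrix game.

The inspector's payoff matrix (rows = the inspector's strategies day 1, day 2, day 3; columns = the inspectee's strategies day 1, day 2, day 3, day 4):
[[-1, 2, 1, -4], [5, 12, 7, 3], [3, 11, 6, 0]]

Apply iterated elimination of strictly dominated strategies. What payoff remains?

3

Column day 3 is strictly dominated by day 1 for the inspectee (-1<1, 5<7, 3<6); eliminate day 3.
Row day 3 is strictly dominated by row day 2 (5>3, 12>11, 3>0); eliminate day 3.
Column day 1 is strictly dominated by day 4 for the inspectee (-4<-1, 3<5); eliminate day 1.
Column day 2 is strictly dominated by day 4 for the inspectee (-4<2, 3<12); eliminate day 2.
Row day 1 is strictly dominated by row day 2 (3>-4); eliminate day 1.
Only (day 2, day 4) remains, with payoff 3.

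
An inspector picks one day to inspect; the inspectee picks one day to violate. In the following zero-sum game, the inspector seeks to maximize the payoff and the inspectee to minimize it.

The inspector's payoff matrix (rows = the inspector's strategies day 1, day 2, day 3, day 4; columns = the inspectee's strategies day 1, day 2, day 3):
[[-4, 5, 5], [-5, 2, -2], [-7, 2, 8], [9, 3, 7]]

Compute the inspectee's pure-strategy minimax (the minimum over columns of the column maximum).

5

The worst case (largest entry) in each column is day 1: 9, day 2: 5, day 3: 8.
The best (smallest) of these is 5.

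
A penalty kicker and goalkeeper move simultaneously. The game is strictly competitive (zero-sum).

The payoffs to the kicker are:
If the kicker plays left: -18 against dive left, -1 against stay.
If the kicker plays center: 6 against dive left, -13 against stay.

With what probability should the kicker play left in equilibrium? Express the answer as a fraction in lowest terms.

19/36

Row minima are -18 and -13, so the kicker's maximin is -13; column maxima are 6 and -1, so the goalkeeper's minimax is -1. These differ, so the equilibrium is in mixed strategies.
Let the kicker play left with probability p. The goalkeeper is indifferent when −18p + 6(1−p) = −p − 13(1−p), giving p = 19/36.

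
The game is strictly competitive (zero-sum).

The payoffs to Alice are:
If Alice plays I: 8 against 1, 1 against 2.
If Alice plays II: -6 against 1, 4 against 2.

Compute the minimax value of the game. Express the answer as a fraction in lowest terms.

38/17

Row minima are 1 and -6, so Alice's maximin is 1; column maxima are 8 and 4, so Bob's minimax is 4. These differ, so the equilibrium is in mixed strategies.
Let Alice play I with probability p. Bob is indifferent when 8p − 6(1−p) = p + 4(1−p), giving p = 10/17.
Let Bob play 1 with probability q. Alice is indifferent when 8q + (1−q) = −6q + 4(1−q), giving q = 3/17.
The value is 8·(3/17) + (1)·(14/17) = 38/17.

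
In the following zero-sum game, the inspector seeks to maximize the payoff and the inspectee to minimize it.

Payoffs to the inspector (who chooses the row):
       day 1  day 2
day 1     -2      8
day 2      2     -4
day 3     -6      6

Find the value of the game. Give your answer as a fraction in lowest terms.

1/2

Row day 3 is strictly dominated by row day 1, so the inspector never plays it.
The remaining 2×2 game on (day 1, day 2) × (day 1, day 2) has no saddle point. Let the inspector play day 1 with probability p; indifference gives −2p + 2(1−p) = 8p − 4(1−p), so p = 3/8.
Similarly the inspectee's optimal q on day 1 is 3/4, and the value is -2·(3/4) + (8)·(1/4) = 1/2.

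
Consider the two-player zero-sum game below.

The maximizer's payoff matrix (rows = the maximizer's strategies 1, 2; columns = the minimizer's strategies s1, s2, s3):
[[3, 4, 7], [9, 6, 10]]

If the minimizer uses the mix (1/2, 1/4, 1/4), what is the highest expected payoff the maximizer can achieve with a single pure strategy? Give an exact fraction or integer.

1: (3)·(1/2) + (4)·(1/4) + (7)·(1/4) = 17/4.
2: (9)·(1/2) + (6)·(1/4) + (10)·(1/4) = 17/2.
The best pure response is 2 with expected payoff 17/2.

17/2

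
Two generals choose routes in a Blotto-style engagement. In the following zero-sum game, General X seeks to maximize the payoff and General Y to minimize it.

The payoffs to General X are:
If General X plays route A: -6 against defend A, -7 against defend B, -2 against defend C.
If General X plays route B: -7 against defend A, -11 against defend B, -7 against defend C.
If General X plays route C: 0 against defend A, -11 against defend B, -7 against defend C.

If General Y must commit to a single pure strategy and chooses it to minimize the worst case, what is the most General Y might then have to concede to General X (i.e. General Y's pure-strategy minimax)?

-7

The worst case (largest entry) in each column is defend A: 0, defend B: -7, defend C: -2.
The best (smallest) of these is -7.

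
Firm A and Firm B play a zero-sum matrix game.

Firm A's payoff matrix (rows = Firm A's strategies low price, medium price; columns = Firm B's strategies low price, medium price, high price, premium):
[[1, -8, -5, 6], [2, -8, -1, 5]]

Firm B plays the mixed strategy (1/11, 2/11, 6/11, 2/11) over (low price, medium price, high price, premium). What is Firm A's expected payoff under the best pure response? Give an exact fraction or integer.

-10/11

low price: (1)·(1/11) + (-8)·(2/11) + (-5)·(6/11) + (6)·(2/11) = -3.
medium price: (2)·(1/11) + (-8)·(2/11) + (-1)·(6/11) + (5)·(2/11) = -10/11.
The best pure response is medium price with expected payoff -10/11.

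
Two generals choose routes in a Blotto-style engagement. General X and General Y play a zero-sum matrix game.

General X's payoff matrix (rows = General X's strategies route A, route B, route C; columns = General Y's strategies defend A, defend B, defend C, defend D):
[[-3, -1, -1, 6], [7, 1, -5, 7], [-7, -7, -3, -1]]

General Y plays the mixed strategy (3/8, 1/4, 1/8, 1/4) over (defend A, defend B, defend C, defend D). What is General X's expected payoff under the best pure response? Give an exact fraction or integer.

4

route A: (-3)·(3/8) + (-1)·(1/4) + (-1)·(1/8) + (6)·(1/4) = 0.
route B: (7)·(3/8) + (1)·(1/4) + (-5)·(1/8) + (7)·(1/4) = 4.
route C: (-7)·(3/8) + (-7)·(1/4) + (-3)·(1/8) + (-1)·(1/4) = -5.
The best pure response is route B with expected payoff 4.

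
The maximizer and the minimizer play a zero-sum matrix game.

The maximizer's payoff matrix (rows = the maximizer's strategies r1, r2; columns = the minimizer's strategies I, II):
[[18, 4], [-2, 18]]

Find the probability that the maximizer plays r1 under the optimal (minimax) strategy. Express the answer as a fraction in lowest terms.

10/17

Row minima are 4 and -2, so the maximizer's maximin is 4; column maxima are 18 and 18, so the minimizer's minimax is 18. These differ, so the equilibrium is in mixed strategies.
Let the maximizer play r1 with probability p. The minimizer is indifferent when 18p − 2(1−p) = 4p + 18(1−p), giving p = 10/17.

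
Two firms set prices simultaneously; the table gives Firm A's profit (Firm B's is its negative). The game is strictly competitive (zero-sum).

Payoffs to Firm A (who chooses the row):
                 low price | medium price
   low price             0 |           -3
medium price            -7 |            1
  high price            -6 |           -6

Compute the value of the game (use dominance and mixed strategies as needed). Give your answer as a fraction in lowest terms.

Row high price is strictly dominated by row low price, so Firm A never plays it.
The remaining 2×2 game on (low price, medium price) × (low price, medium price) has no saddle point. Let Firm A play low price with probability p; indifference gives −7(1−p) = −3p + (1−p), so p = 8/11.
Similarly Firm B's optimal q on low price is 4/11, and the value is 0·(4/11) + (-3)·(7/11) = -21/11.

-21/11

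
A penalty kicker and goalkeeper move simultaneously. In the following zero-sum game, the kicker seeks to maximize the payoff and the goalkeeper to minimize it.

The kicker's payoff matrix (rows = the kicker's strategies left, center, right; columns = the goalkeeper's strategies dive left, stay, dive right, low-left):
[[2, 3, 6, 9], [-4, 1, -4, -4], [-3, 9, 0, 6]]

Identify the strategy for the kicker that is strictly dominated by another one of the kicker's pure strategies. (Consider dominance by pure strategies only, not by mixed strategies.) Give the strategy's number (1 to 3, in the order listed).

Compare center with left: 2 > -4, 3 > 1, 6 > -4, 9 > -4.
So left strictly dominates center for the kicker; center is strictly dominated.

2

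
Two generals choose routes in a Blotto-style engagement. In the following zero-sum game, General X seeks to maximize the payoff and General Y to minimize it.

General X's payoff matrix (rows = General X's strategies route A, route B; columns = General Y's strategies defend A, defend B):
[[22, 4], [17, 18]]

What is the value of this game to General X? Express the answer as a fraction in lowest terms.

328/19

Row minima are 4 and 17, so General X's maximin is 17; column maxima are 22 and 18, so General Y's minimax is 18. These differ, so the equilibrium is in mixed strategies.
Let General X play route A with probability p. General Y is indifferent when 22p + 17(1−p) = 4p + 18(1−p), giving p = 1/19.
Let General Y play defend A with probability q. General X is indifferent when 22q + 4(1−q) = 17q + 18(1−q), giving q = 14/19.
The value is 22·(14/19) + (4)·(5/19) = 328/19.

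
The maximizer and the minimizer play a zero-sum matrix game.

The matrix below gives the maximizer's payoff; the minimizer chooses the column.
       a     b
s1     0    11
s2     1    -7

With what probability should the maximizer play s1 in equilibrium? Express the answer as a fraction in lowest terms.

Row minima are 0 and -7, so the maximizer's maximin is 0; column maxima are 1 and 11, so the minimizer's minimax is 1. These differ, so the equilibrium is in mixed strategies.
Let the maximizer play s1 with probability p. The minimizer is indifferent when (1−p) = 11p − 7(1−p), giving p = 8/19.

8/19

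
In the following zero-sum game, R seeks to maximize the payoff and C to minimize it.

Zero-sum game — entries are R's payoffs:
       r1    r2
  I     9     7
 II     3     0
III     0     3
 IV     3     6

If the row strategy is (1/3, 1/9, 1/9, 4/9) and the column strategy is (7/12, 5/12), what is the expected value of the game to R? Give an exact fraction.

Against (7/12, 5/12), each row's expected payoff is I: 49/6; II: 7/4; III: 5/4; IV: 17/4.
Taking the (1/3, 1/9, 1/9, 4/9)-weighted average: (1/3)·(49/6) + (1/9)·(7/4) + (1/9)·(5/4) + (4/9)·(17/4) = 89/18.

89/18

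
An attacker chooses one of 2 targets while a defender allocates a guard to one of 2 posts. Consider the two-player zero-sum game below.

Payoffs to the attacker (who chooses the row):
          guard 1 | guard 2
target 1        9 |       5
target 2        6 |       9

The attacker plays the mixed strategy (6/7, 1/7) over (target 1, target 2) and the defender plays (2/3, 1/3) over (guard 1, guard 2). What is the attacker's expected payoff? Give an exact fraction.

Against (2/3, 1/3), each row's expected payoff is target 1: 23/3; target 2: 7.
Taking the (6/7, 1/7)-weighted average: (6/7)·(23/3) + (1/7)·(7) = 53/7.

53/7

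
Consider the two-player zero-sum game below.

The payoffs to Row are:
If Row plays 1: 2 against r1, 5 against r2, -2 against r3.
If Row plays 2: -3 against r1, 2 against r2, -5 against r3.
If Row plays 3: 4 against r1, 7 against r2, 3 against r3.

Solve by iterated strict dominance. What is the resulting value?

Column r2 is strictly dominated by r1 for Column (2<5, -3<2, 4<7); eliminate r2.
Row 2 is strictly dominated by row 1 (2>-3, -2>-5); eliminate 2.
Column r1 is strictly dominated by r3 for Column (-2<2, 3<4); eliminate r1.
Row 1 is strictly dominated by row 3 (3>-2); eliminate 1.
Only (3, r3) remains, with payoff 3.

3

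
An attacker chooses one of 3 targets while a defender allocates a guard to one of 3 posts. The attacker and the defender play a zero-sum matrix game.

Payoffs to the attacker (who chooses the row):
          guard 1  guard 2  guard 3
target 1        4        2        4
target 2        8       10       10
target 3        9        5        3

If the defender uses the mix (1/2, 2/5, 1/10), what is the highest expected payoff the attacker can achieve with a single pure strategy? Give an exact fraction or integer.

9

target 1: (4)·(1/2) + (2)·(2/5) + (4)·(1/10) = 16/5.
target 2: (8)·(1/2) + (10)·(2/5) + (10)·(1/10) = 9.
target 3: (9)·(1/2) + (5)·(2/5) + (3)·(1/10) = 34/5.
The best pure response is target 2 with expected payoff 9.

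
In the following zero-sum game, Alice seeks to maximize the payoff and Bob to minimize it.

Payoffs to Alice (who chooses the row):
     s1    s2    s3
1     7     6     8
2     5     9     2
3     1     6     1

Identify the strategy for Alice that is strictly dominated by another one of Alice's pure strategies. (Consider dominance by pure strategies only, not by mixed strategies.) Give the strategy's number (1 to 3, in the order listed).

3

Compare 3 with 2: 5 > 1, 9 > 6, 2 > 1.
So 2 strictly dominates 3 for Alice; 3 is strictly dominated.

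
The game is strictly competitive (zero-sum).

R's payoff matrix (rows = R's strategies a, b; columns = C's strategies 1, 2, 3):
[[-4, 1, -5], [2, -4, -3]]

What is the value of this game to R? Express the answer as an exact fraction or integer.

Column 1 is strictly dominated by 3 for C (it gives R more in every row).
The remaining 2×2 game on (a, b) × (2, 3) has no saddle point. Let R play a with probability p; indifference gives p − 4(1−p) = −5p − 3(1−p), so p = 1/7.
Similarly C's optimal q on 2 is 2/7, and the value is 1·(2/7) + (-5)·(5/7) = -23/7.

-23/7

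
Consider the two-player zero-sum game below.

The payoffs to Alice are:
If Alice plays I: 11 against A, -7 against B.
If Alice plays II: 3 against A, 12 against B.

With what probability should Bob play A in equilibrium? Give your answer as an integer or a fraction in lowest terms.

19/27

Row minima are -7 and 3, so Alice's maximin is 3; column maxima are 11 and 12, so Bob's minimax is 11. These differ, so the equilibrium is in mixed strategies.
Let Bob play A with probability q. Alice is indifferent when 11q − 7(1−q) = 3q + 12(1−q), giving q = 19/27.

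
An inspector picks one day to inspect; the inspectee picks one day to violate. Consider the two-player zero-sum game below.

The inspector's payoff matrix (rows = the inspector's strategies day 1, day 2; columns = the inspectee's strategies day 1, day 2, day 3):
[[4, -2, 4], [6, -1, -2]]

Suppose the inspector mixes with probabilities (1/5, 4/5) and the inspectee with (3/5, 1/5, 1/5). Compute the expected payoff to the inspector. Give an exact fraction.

Against (3/5, 1/5, 1/5), each row's expected payoff is day 1: 14/5; day 2: 3.
Taking the (1/5, 4/5)-weighted average: (1/5)·(14/5) + (4/5)·(3) = 74/25.

74/25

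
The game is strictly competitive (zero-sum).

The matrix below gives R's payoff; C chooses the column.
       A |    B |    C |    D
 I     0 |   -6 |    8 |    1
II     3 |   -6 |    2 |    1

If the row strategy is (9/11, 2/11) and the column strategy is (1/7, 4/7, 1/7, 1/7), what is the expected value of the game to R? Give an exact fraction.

-171/77

Against (1/7, 4/7, 1/7, 1/7), each row's expected payoff is I: -15/7; II: -18/7.
Taking the (9/11, 2/11)-weighted average: (9/11)·(-15/7) + (2/11)·(-18/7) = -171/77.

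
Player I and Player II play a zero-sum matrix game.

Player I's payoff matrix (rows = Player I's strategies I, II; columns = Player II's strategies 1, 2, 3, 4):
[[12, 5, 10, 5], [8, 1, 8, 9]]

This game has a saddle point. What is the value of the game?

Row minima: 5, 1 → Player I's maximin is 5.
Column maxima: 12, 5, 10, 9 → Player II's minimax is 5.
They coincide at (I, 2), so the value is 5.

5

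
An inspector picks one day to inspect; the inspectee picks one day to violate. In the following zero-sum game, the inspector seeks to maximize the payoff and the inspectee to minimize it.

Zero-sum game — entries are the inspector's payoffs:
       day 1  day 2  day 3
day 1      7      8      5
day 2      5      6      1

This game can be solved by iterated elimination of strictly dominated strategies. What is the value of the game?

5

Column day 2 is strictly dominated by day 1 for the inspectee (7<8, 5<6); eliminate day 2.
Column day 1 is strictly dominated by day 3 for the inspectee (5<7, 1<5); eliminate day 1.
Row day 2 is strictly dominated by row day 1 (5>1); eliminate day 2.
Only (day 1, day 3) remains, with payoff 5.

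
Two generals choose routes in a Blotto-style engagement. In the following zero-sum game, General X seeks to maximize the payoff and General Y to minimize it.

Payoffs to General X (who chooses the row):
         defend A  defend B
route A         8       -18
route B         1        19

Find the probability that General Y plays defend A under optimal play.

Row minima are -18 and 1, so General X's maximin is 1; column maxima are 8 and 19, so General Y's minimax is 8. These differ, so the equilibrium is in mixed strategies.
Let General Y play defend A with probability q. General X is indifferent when 8q − 18(1−q) = q + 19(1−q), giving q = 37/44.

37/44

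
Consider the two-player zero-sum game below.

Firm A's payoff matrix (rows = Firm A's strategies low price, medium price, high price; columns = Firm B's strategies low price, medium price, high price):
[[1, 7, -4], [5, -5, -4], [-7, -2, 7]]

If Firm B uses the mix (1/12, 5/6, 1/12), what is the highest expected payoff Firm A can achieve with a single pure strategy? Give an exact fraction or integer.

low price: (1)·(1/12) + (7)·(5/6) + (-4)·(1/12) = 67/12.
medium price: (5)·(1/12) + (-5)·(5/6) + (-4)·(1/12) = -49/12.
high price: (-7)·(1/12) + (-2)·(5/6) + (7)·(1/12) = -5/3.
The best pure response is low price with expected payoff 67/12.

67/12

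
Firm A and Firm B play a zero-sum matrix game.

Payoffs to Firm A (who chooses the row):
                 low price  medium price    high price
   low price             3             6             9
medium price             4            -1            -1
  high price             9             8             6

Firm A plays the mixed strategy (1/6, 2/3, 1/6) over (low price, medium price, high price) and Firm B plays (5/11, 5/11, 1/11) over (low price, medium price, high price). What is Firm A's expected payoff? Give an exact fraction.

67/22

Against (5/11, 5/11, 1/11), each row's expected payoff is low price: 54/11; medium price: 14/11; high price: 91/11.
Taking the (1/6, 2/3, 1/6)-weighted average: (1/6)·(54/11) + (2/3)·(14/11) + (1/6)·(91/11) = 67/22.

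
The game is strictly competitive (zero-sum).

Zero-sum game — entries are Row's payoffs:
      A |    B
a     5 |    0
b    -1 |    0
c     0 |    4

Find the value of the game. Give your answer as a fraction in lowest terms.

20/9

Row b is strictly dominated by row c, so Row never plays it.
The remaining 2×2 game on (a, c) × (A, B) has no saddle point. Let Row play a with probability p; indifference gives 5p = 4(1−p), so p = 4/9.
Similarly Column's optimal q on A is 4/9, and the value is 5·(4/9) + (0)·(5/9) = 20/9.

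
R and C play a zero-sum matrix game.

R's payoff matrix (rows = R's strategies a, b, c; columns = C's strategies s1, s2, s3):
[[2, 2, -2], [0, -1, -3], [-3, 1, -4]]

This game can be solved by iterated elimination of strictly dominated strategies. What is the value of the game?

Column s1 is strictly dominated by s3 for C (-2<2, -3<0, -4<-3); eliminate s1.
Column s2 is strictly dominated by s3 for C (-2<2, -3<-1, -4<1); eliminate s2.
Row b is strictly dominated by row a (-2>-3); eliminate b.
Row c is strictly dominated by row a (-2>-4); eliminate c.
Only (a, s3) remains, with payoff -2.

-2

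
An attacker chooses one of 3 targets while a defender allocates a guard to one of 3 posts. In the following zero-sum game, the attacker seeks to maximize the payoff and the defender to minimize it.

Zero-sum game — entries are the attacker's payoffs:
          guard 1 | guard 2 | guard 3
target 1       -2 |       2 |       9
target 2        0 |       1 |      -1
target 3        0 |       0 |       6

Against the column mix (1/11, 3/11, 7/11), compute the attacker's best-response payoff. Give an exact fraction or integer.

target 1: (-2)·(1/11) + (2)·(3/11) + (9)·(7/11) = 67/11.
target 2: (0)·(1/11) + (1)·(3/11) + (-1)·(7/11) = -4/11.
target 3: (0)·(1/11) + (0)·(3/11) + (6)·(7/11) = 42/11.
The best pure response is target 1 with expected payoff 67/11.

67/11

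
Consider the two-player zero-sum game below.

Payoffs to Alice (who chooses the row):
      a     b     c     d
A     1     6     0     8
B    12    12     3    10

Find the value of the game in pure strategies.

3

Row minima: 0, 3 → Alice's maximin is 3.
Column maxima: 12, 12, 3, 10 → Bob's minimax is 3.
They coincide at (B, c), so the value is 3.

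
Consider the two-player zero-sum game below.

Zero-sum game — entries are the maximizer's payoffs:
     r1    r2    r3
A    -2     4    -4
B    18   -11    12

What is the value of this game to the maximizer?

4/31

Column r1 is strictly dominated by r3 for the minimizer (it gives the maximizer more in every row).
The remaining 2×2 game on (A, B) × (r2, r3) has no saddle point. Let the maximizer play A with probability p; indifference gives 4p − 11(1−p) = −4p + 12(1−p), so p = 23/31.
Similarly the minimizer's optimal q on r2 is 16/31, and the value is 4·(16/31) + (-4)·(15/31) = 4/31.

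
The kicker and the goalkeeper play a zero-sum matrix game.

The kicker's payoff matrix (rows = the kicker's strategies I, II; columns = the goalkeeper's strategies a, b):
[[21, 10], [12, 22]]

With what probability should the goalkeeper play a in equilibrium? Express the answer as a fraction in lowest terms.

4/7

Row minima are 10 and 12, so the kicker's maximin is 12; column maxima are 21 and 22, so the goalkeeper's minimax is 21. These differ, so the equilibrium is in mixed strategies.
Let the goalkeeper play a with probability q. The kicker is indifferent when 21q + 10(1−q) = 12q + 22(1−q), giving q = 4/7.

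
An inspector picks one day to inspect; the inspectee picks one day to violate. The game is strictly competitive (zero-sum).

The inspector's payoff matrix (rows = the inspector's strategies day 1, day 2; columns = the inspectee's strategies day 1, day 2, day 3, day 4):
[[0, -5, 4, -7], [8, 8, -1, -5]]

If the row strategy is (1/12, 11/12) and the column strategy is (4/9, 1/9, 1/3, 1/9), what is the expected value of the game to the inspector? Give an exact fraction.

88/27

Against (4/9, 1/9, 1/3, 1/9), each row's expected payoff is day 1: 0; day 2: 32/9.
Taking the (1/12, 11/12)-weighted average: (1/12)·(0) + (11/12)·(32/9) = 88/27.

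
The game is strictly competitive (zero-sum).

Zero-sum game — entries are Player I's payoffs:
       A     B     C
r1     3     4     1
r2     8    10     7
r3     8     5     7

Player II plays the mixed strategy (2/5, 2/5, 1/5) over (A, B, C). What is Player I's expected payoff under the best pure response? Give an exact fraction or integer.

43/5

r1: (3)·(2/5) + (4)·(2/5) + (1)·(1/5) = 3.
r2: (8)·(2/5) + (10)·(2/5) + (7)·(1/5) = 43/5.
r3: (8)·(2/5) + (5)·(2/5) + (7)·(1/5) = 33/5.
The best pure response is r2 with expected payoff 43/5.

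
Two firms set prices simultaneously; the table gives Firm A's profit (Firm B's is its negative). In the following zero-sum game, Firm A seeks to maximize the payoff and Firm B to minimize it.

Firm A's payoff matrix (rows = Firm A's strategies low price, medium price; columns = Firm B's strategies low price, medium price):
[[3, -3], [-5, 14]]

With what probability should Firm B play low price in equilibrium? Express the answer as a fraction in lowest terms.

17/25

Row minima are -3 and -5, so Firm A's maximin is -3; column maxima are 3 and 14, so Firm B's minimax is 3. These differ, so the equilibrium is in mixed strategies.
Let Firm B play low price with probability q. Firm A is indifferent when 3q − 3(1−q) = −5q + 14(1−q), giving q = 17/25.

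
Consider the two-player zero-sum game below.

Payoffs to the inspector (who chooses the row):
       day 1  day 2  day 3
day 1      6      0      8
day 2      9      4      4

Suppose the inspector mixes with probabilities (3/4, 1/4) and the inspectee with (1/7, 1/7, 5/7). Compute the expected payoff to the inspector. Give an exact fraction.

Against (1/7, 1/7, 5/7), each row's expected payoff is day 1: 46/7; day 2: 33/7.
Taking the (3/4, 1/4)-weighted average: (3/4)·(46/7) + (1/4)·(33/7) = 171/28.

171/28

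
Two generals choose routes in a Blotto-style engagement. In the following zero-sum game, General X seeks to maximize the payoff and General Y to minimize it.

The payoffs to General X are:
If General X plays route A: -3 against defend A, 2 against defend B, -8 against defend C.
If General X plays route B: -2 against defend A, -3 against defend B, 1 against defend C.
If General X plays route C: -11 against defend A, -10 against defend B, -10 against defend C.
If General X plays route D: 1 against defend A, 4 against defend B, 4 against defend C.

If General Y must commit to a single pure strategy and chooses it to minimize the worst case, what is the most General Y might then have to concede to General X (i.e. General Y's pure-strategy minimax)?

The worst case (largest entry) in each column is defend A: 1, defend B: 4, defend C: 4.
The best (smallest) of these is 1.

1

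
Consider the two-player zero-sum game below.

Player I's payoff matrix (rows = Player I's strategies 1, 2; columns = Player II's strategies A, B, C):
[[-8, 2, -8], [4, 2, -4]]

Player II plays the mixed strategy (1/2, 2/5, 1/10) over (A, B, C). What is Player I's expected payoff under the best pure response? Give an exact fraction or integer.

1: (-8)·(1/2) + (2)·(2/5) + (-8)·(1/10) = -4.
2: (4)·(1/2) + (2)·(2/5) + (-4)·(1/10) = 12/5.
The best pure response is 2 with expected payoff 12/5.

12/5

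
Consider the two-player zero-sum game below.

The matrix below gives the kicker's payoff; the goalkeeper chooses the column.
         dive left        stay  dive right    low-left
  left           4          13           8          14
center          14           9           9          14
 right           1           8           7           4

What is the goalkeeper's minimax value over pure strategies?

The worst case (largest entry) in each column is dive left: 14, stay: 13, dive right: 9, low-left: 14.
The best (smallest) of these is 9.

9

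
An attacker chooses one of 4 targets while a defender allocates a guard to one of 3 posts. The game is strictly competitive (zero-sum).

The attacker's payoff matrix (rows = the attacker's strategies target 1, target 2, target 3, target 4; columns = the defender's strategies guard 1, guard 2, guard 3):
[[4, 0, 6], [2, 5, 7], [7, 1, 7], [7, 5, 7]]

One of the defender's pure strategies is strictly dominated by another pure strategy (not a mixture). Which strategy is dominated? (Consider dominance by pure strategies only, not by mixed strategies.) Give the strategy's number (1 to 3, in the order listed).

The defender prefers columns that give the attacker less. Compare guard 3 with guard 2: 0 < 6, 5 < 7, 1 < 7, 5 < 7.
So guard 2 strictly dominates guard 3 for the defender; guard 3 is strictly dominated.

3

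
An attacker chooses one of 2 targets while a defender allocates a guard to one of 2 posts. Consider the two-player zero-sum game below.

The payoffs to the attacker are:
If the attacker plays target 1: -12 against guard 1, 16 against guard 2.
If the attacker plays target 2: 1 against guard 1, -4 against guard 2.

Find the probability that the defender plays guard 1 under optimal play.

20/33

Row minima are -12 and -4, so the attacker's maximin is -4; column maxima are 1 and 16, so the defender's minimax is 1. These differ, so the equilibrium is in mixed strategies.
Let the defender play guard 1 with probability q. The attacker is indifferent when −12q + 16(1−q) = q − 4(1−q), giving q = 20/33.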